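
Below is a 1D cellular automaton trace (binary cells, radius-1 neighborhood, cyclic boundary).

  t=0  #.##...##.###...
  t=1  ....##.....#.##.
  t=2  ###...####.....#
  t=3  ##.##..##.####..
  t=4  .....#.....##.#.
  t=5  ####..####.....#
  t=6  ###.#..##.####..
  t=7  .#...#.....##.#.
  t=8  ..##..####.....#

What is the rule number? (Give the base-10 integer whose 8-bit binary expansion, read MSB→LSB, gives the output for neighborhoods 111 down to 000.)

  [7] ### => #  t=0,i=11
  [6] ##. => .  t=0,i=3
  [5] #.# => .  t=0,i=1
  [4] #.. => #  t=0,i=4
  [3] .## => .  t=0,i=2
  [2] .#. => .  t=0,i=0
  [1] ..# => .  t=0,i=6
  [0] ... => #  t=0,i=5
  bits 10010001 = 145

145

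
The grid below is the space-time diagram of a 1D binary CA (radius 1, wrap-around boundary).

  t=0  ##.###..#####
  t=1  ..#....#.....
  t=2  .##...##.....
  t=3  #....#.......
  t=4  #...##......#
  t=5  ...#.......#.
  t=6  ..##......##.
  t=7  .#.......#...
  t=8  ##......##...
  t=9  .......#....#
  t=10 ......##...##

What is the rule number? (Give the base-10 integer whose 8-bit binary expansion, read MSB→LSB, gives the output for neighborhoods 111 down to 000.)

38

  nb ###: next=.  (t=0,i=0, bit7=0)
  nb ##.: next=.  (t=0,i=1, bit6=0)
  nb #.#: next=#  (t=0,i=2, bit5=1)
  nb #..: next=.  (t=0,i=6, bit4=0)
  nb .##: next=.  (t=0,i=3, bit3=0)
  nb .#.: next=#  (t=1,i=2, bit2=1)
  nb ..#: next=#  (t=0,i=7, bit1=1)
  nb ...: next=.  (t=1,i=0, bit0=0)
  bits 00100110 = 38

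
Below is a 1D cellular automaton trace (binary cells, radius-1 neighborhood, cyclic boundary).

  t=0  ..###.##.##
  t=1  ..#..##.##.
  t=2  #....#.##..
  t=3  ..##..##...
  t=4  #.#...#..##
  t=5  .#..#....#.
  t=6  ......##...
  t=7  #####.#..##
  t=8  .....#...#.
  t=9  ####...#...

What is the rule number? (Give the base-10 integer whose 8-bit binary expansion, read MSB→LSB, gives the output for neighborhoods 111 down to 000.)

41

  ### -> .   bit 7 = 0  t=0,i=3
  ##. -> .   bit 6 = 0  t=0,i=4
  #.# -> #   bit 5 = 1  t=0,i=5
  #.. -> .   bit 4 = 0  t=0,i=0
  .## -> #   bit 3 = 1  t=0,i=2
  .#. -> .   bit 2 = 0  t=1,i=2
  ..# -> .   bit 1 = 0  t=0,i=1
  ... -> #   bit 0 = 1  t=1,i=0
  bits 00101001 = 41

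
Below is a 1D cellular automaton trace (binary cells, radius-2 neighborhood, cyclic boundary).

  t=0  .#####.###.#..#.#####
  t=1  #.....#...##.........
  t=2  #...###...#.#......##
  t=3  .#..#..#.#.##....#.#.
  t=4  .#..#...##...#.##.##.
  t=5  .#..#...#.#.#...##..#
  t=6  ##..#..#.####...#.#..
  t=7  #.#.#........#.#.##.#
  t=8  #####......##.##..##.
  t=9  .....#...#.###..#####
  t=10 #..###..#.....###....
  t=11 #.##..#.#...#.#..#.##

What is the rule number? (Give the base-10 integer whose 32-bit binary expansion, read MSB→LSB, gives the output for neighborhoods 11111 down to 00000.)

255337686

  nb #####: next=.  (t=0,i=3, bit31=0)
  nb ####.: next=.  (t=0,i=4, bit30=0)
  nb ###.#: next=.  (t=0,i=5, bit29=0)
  nb ###..: next=.  (t=2,i=0, bit28=0)
  nb ##.##: next=#  (t=0,i=0, bit27=1)
  nb ##.#.: next=#  (t=0,i=10, bit26=1)
  nb ##..#: next=#  (t=4,i=20, bit25=1)
  nb ##...: next=#  (t=1,i=12, bit24=1)
  nb #.###: next=.  (t=0,i=1, bit23=0)
  nb #.##.: next=.  (t=3,i=11, bit22=0)
  nb #.#.#: next=#  (t=3,i=9, bit21=1)
  nb #.#..: next=#  (t=0,i=11, bit20=1)
  nb #..##: next=#  (t=6,i=20, bit19=1)
  nb #..#.: next=.  (t=0,i=13, bit18=0)
  nb #...#: next=.  (t=1,i=8, bit17=0)
  nb #....: next=.  (t=1,i=2, bit16=0)
  nb .####: next=.  (t=0,i=2, bit15=0)
  nb .###.: next=.  (t=0,i=8, bit14=0)
  nb .##.#: next=#  (t=4,i=16, bit13=1)
  nb .##..: next=.  (t=1,i=11, bit12=0)
  nb .#.##: next=.  (t=0,i=15, bit11=0)
  nb .#.#.: next=#  (t=2,i=11, bit10=1)
  nb .#..#: next=.  (t=0,i=12, bit9=0)
  nb .#...: next=.  (t=1,i=1, bit8=0)
  nb ..###: next=#  (t=2,i=4, bit7=1)
  nb ..##.: next=#  (t=1,i=10, bit6=1)
  nb ..#.#: next=.  (t=0,i=14, bit5=0)
  nb ..#..: next=#  (t=1,i=0, bit4=1)
  nb ...##: next=.  (t=1,i=9, bit3=0)
  nb ...#.: next=#  (t=1,i=5, bit2=1)
  nb ....#: next=#  (t=1,i=4, bit1=1)
  nb .....: next=.  (t=1,i=3, bit0=0)
  bits 00001111001110000010010011010110 = 255337686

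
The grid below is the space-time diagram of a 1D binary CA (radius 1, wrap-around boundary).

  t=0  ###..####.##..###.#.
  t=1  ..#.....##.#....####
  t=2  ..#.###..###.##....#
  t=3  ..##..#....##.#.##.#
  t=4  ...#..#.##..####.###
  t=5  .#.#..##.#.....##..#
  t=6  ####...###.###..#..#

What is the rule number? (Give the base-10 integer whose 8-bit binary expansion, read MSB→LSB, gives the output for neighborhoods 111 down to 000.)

  ###|.  b7=0 t=0,i=1
  ##.|#  b6=1 t=0,i=2
  #.#|#  b5=1 t=0,i=9
  #..|.  b4=0 t=0,i=3
  .##|.  b3=0 t=0,i=0
  .#.|#  b2=1 t=0,i=18
  ..#|.  b1=0 t=0,i=4
  ...|#  b0=1 t=1,i=4
  bits 01100101 = 101

101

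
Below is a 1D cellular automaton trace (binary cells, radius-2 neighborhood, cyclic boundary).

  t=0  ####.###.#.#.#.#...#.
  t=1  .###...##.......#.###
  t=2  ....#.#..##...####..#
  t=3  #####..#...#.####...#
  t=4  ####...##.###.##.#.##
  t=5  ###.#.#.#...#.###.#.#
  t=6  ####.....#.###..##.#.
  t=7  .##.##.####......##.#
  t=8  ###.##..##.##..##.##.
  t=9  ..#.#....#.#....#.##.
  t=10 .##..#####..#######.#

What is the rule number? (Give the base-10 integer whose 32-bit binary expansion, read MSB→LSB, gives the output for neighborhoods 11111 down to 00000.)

3846286270

  nb #####: next=#  (t=3,i=1, bit31=1)
  nb ####.: next=#  (t=0,i=2, bit30=1)
  nb ###.#: next=#  (t=0,i=3, bit29=1)
  nb ###..: next=.  (t=1,i=3, bit28=0)
  nb ##.##: next=.  (t=0,i=4, bit27=0)
  nb ##.#.: next=#  (t=0,i=8, bit26=1)
  nb ##..#: next=.  (t=2,i=18, bit25=0)
  nb ##...: next=#  (t=1,i=4, bit24=1)
  nb #.###: next=.  (t=0,i=0, bit23=0)
  nb #.##.: next=#  (t=4,i=14, bit22=1)
  nb #.#.#: next=.  (t=0,i=9, bit21=0)
  nb #.#..: next=.  (t=0,i=15, bit20=0)
  nb #..##: next=.  (t=2,i=8, bit19=0)
  nb #..#.: next=.  (t=2,i=19, bit18=0)
  nb #...#: next=.  (t=0,i=17, bit17=0)
  nb #....: next=#  (t=1,i=10, bit16=1)
  nb .####: next=#  (t=0,i=1, bit15=1)
  nb .###.: next=.  (t=0,i=6, bit14=0)
  nb .##.#: next=#  (t=4,i=8, bit13=1)
  nb .##..: next=.  (t=1,i=8, bit12=0)
  nb .#.##: next=#  (t=0,i=20, bit11=1)
  nb .#.#.: next=.  (t=0,i=10, bit10=0)
  nb .#..#: next=#  (t=2,i=7, bit9=1)
  nb .#...: next=#  (t=0,i=16, bit8=1)
  nb ..###: next=#  (t=2,i=14, bit7=1)
  nb ..##.: next=.  (t=1,i=7, bit6=0)
  nb ..#.#: next=#  (t=0,i=19, bit5=1)
  nb ..#..: next=#  (t=2,i=20, bit4=1)
  nb ...##: next=#  (t=1,i=6, bit3=1)
  nb ...#.: next=#  (t=0,i=18, bit2=1)
  nb ....#: next=#  (t=1,i=14, bit1=1)
  nb .....: next=.  (t=1,i=11, bit0=0)
  bits 11100101010000011010101110111110 = 3846286270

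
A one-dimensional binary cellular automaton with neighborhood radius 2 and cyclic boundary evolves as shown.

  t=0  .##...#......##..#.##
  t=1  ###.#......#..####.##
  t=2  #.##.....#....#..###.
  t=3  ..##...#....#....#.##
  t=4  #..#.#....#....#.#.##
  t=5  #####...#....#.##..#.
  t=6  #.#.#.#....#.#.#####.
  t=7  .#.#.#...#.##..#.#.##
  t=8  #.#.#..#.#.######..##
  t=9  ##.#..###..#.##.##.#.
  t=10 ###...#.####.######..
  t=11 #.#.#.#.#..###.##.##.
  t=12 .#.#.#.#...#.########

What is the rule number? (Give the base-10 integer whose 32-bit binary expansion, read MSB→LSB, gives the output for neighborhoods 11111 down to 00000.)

  [31] ##### => #  t=1,i=0
  [30] ####. => .  t=1,i=1
  [29] ###.# => #  t=1,i=2
  [28] ###.. => #  t=4,i=0
  [27] ##.## => #  t=0,i=0
  [26] ##.#. => #  t=1,i=3
  [25] ##..# => #  t=0,i=15
  [24] ##... => .  t=0,i=3
  [23] #.### => #  t=1,i=19
  [22] #.##. => #  t=0,i=1
  [21] #.#.# => .  t=2,i=0
  [20] #.#.. => .  t=1,i=4
  [19] #..## => .  t=1,i=13
  [18] #..#. => #  t=0,i=16
  [17] #...# => #  t=0,i=4
  [16] #.... => .  t=0,i=8
  [15] .#### => .  t=1,i=15
  [14] .###. => .  t=2,i=18
  [13] .##.# => #  t=0,i=20
  [12] .##.. => #  t=0,i=2
  [11] .#.## => .  t=0,i=18
  [10] .#.#. => #  t=4,i=4
  [9] .#..# => .  t=1,i=12
  [8] .#... => .  t=0,i=7
  [7] ..### => #  t=1,i=14
  [6] ..##. => .  t=0,i=13
  [5] ..#.# => #  t=0,i=17
  [4] ..#.. => .  t=0,i=6
  [3] ...## => .  t=0,i=12
  [2] ...#. => .  t=0,i=5
  [1] ....# => #  t=0,i=11
  [0] ..... => .  t=0,i=9
  bits 10111110110001100011010010100010 = 3200660642

3200660642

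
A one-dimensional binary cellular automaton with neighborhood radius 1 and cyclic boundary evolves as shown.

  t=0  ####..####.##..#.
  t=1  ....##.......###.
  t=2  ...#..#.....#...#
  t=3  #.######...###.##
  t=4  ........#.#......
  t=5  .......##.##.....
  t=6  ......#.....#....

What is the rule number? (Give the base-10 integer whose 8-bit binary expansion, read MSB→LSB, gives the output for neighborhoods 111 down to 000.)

22

  ### -> .   bit 7 = 0  t=0,i=1
  ##. -> .   bit 6 = 0  t=0,i=3
  #.# -> .   bit 5 = 0  t=0,i=10
  #.. -> #   bit 4 = 1  t=0,i=4
  .## -> .   bit 3 = 0  t=0,i=0
  .#. -> #   bit 2 = 1  t=0,i=15
  ..# -> #   bit 1 = 1  t=0,i=5
  ... -> .   bit 0 = 0  t=1,i=0
  bits 00010110 = 22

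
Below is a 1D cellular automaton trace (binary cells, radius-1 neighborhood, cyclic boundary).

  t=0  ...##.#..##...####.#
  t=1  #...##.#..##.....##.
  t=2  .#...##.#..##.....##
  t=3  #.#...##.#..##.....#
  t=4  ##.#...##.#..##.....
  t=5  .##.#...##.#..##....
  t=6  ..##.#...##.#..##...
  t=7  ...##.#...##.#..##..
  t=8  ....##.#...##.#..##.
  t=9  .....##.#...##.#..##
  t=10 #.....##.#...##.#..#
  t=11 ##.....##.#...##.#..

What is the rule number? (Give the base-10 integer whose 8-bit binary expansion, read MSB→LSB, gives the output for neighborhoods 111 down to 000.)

  ### -> .   bit 7 = 0  t=0,i=15
  ##. -> #   bit 6 = 1  t=0,i=4
  #.# -> #   bit 5 = 1  t=0,i=5
  #.. -> #   bit 4 = 1  t=0,i=0
  .## -> .   bit 3 = 0  t=0,i=3
  .#. -> .   bit 2 = 0  t=0,i=6
  ..# -> .   bit 1 = 0  t=0,i=2
  ... -> .   bit 0 = 0  t=0,i=1
  bits 01110000 = 112

112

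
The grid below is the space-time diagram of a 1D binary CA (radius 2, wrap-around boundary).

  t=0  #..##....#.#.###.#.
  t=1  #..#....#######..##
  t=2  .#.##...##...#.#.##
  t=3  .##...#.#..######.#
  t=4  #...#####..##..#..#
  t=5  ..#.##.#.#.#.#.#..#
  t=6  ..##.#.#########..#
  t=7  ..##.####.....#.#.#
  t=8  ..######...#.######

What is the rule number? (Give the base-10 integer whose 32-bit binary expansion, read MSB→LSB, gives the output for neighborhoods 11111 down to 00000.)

1253240309

  ##### -> .   bit 31 = 0  t=1,i=10
  ####. -> #   bit 30 = 1  t=1,i=13
  ###.# -> .   bit 29 = 0  t=0,i=15
  ###.. -> .   bit 28 = 0  t=1,i=0
  ##.## -> #   bit 27 = 1  t=7,i=4
  ##.#. -> .   bit 26 = 0  t=0,i=16
  ##..# -> #   bit 25 = 1  t=1,i=1
  ##... -> .   bit 24 = 0  t=0,i=5
  #.### -> #   bit 23 = 1  t=0,i=13
  #.##. -> .   bit 22 = 0  t=2,i=3
  #.#.# -> #   bit 21 = 1  t=0,i=11
  #.#.. -> #   bit 20 = 1  t=0,i=0
  #..## -> .   bit 19 = 0  t=0,i=2
  #..#. -> .   bit 18 = 0  t=1,i=2
  #...# -> #   bit 17 = 1  t=2,i=6
  #.... -> .   bit 16 = 0  t=0,i=6
  .#### -> #   bit 15 = 1  t=1,i=9
  .###. -> #   bit 14 = 1  t=0,i=14
  .##.# -> #   bit 13 = 1  t=2,i=18
  .##.. -> .   bit 12 = 0  t=0,i=4
  .#.## -> #   bit 11 = 1  t=0,i=12
  .#.#. -> #   bit 10 = 1  t=0,i=10
  .#..# -> .   bit 9 = 0  t=0,i=1
  .#... -> #   bit 8 = 1  t=1,i=4
  ..### -> #   bit 7 = 1  t=1,i=8
  ..##. -> #   bit 6 = 1  t=0,i=3
  ..#.# -> #   bit 5 = 1  t=0,i=9
  ..#.. -> #   bit 4 = 1  t=1,i=3
  ...## -> .   bit 3 = 0  t=1,i=7
  ...#. -> #   bit 2 = 1  t=0,i=8
  ....# -> .   bit 1 = 0  t=0,i=7
  ..... -> #   bit 0 = 1  t=7,i=11
  bits 01001010101100101110110111110101 = 1253240309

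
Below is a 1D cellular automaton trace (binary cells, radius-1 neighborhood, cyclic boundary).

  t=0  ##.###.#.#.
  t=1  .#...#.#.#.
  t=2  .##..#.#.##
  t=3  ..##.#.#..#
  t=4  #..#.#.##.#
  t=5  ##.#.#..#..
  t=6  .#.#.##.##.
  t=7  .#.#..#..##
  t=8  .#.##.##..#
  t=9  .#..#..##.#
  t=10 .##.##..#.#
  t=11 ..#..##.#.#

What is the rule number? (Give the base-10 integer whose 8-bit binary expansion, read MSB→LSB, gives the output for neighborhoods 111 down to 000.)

  ### -> .   bit 7 = 0  t=0,i=4
  ##. -> #   bit 6 = 1  t=0,i=1
  #.# -> .   bit 5 = 0  t=0,i=2
  #.. -> #   bit 4 = 1  t=1,i=2
  .## -> .   bit 3 = 0  t=0,i=0
  .#. -> #   bit 2 = 1  t=0,i=7
  ..# -> .   bit 1 = 0  t=1,i=0
  ... -> .   bit 0 = 0  t=1,i=3
  bits 01010100 = 84

84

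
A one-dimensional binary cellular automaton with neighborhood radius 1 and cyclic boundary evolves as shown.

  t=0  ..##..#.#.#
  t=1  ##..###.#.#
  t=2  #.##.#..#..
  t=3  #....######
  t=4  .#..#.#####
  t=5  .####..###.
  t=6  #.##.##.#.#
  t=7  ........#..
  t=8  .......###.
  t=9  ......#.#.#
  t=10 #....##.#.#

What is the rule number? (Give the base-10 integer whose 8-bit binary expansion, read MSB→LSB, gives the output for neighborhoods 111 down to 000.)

  ### -> #   bit 7 = 1  t=1,i=0
  ##. -> .   bit 6 = 0  t=0,i=3
  #.# -> .   bit 5 = 0  t=0,i=7
  #.. -> #   bit 4 = 1  t=0,i=0
  .## -> .   bit 3 = 0  t=0,i=2
  .#. -> #   bit 2 = 1  t=0,i=6
  ..# -> #   bit 1 = 1  t=0,i=1
  ... -> .   bit 0 = 0  t=3,i=2
  bits 10010110 = 150

150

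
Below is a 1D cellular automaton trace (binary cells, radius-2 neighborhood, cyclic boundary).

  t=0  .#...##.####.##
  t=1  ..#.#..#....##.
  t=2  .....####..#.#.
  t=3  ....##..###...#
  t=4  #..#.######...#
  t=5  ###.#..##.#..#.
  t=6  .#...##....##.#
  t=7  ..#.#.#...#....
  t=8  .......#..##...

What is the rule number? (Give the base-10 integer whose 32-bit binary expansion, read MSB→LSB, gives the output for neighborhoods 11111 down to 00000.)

2588695448

  #####|#  b31=1 t=4,i=7
  ####.|.  b30=0 t=0,i=10
  ###.#|.  b29=0 t=0,i=11
  ###..|#  b28=1 t=2,i=8
  ##.##|#  b27=1 t=0,i=7
  ##.#.|.  b26=0 t=0,i=0
  ##..#|#  b25=1 t=2,i=9
  ##...|.  b24=0 t=1,i=14
  #.###|.  b23=0 t=0,i=8
  #.##.|#  b22=1 t=0,i=13
  #.#.#|.  b21=0 t=6,i=14
  #.#..|.  b20=0 t=0,i=1
  #..##|#  b19=1 t=3,i=7
  #..#.|#  b18=1 t=1,i=6
  #...#|.  b17=0 t=0,i=3
  #....|.  b16=0 t=1,i=9
  .####|.  b15=0 t=0,i=9
  .###.|#  b14=1 t=3,i=9
  .##.#|.  b13=0 t=0,i=6
  .##..|#  b12=1 t=1,i=13
  .#.##|#  b11=1 t=4,i=4
  .#.#.|.  b10=0 t=1,i=3
  .#..#|#  b9=1 t=1,i=5
  .#...|#  b8=1 t=0,i=2
  ..###|#  b7=1 t=2,i=5
  ..##.|.  b6=0 t=0,i=5
  ..#.#|.  b5=0 t=1,i=2
  ..#..|#  b4=1 t=1,i=7
  ...##|#  b3=1 t=0,i=4
  ...#.|.  b2=0 t=1,i=1
  ....#|.  b1=0 t=1,i=10
  .....|.  b0=0 t=2,i=1
  bits 10011010010011000101101110011000 = 2588695448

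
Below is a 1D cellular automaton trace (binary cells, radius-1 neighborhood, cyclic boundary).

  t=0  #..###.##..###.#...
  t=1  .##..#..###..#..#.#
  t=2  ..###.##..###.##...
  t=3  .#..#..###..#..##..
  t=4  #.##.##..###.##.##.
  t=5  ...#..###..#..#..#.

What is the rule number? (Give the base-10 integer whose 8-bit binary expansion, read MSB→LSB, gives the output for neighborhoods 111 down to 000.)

82

  [7] ### => .  t=0,i=4
  [6] ##. => #  t=0,i=5
  [5] #.# => .  t=0,i=6
  [4] #.. => #  t=0,i=1
  [3] .## => .  t=0,i=3
  [2] .#. => .  t=0,i=0
  [1] ..# => #  t=0,i=2
  [0] ... => .  t=0,i=17
  bits 01010010 = 82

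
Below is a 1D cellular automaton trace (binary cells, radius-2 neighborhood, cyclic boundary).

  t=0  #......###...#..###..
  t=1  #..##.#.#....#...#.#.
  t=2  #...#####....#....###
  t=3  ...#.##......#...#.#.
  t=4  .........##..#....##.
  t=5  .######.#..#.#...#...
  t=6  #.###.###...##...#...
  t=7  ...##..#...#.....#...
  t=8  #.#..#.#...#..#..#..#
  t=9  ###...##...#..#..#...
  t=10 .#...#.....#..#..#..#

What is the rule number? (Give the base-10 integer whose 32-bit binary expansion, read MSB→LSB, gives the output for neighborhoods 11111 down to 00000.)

  nb #####: next=#  (t=2,i=6, bit31=1)
  nb ####.: next=.  (t=2,i=7, bit30=0)
  nb ###.#: next=#  (t=5,i=6, bit29=1)
  nb ###..: next=.  (t=0,i=9, bit28=0)
  nb ##.##: next=.  (t=6,i=5, bit27=0)
  nb ##.#.: next=#  (t=1,i=5, bit26=1)
  nb ##..#: next=#  (t=0,i=19, bit25=1)
  nb ##...: next=.  (t=0,i=10, bit24=0)
  nb #.###: next=.  (t=6,i=2, bit23=0)
  nb #.##.: next=.  (t=3,i=5, bit22=0)
  nb #.#.#: next=#  (t=1,i=6, bit21=1)
  nb #.#..: next=#  (t=1,i=0, bit20=1)
  nb #..##: next=.  (t=0,i=15, bit19=0)
  nb #..#.: next=.  (t=0,i=20, bit18=0)
  nb #...#: next=.  (t=0,i=11, bit17=0)
  nb #....: next=.  (t=0,i=2, bit16=0)
  nb .####: next=#  (t=2,i=5, bit15=1)
  nb .###.: next=#  (t=0,i=8, bit14=1)
  nb .##.#: next=#  (t=1,i=4, bit13=1)
  nb .##..: next=.  (t=3,i=6, bit12=0)
  nb .#.##: next=.  (t=3,i=4, bit11=0)
  nb .#.#.: next=#  (t=1,i=7, bit10=1)
  nb .#..#: next=.  (t=0,i=14, bit9=0)
  nb .#...: next=.  (t=0,i=1, bit8=0)
  nb ..###: next=.  (t=0,i=7, bit7=0)
  nb ..##.: next=.  (t=1,i=3, bit6=0)
  nb ..#.#: next=.  (t=1,i=17, bit5=0)
  nb ..#..: next=#  (t=0,i=0, bit4=1)
  nb ...##: next=#  (t=0,i=6, bit3=1)
  nb ...#.: next=.  (t=0,i=12, bit2=0)
  nb ....#: next=.  (t=0,i=5, bit1=0)
  nb .....: next=#  (t=0,i=3, bit0=1)
  bits 10100110001100001110010000011001 = 2788221977

2788221977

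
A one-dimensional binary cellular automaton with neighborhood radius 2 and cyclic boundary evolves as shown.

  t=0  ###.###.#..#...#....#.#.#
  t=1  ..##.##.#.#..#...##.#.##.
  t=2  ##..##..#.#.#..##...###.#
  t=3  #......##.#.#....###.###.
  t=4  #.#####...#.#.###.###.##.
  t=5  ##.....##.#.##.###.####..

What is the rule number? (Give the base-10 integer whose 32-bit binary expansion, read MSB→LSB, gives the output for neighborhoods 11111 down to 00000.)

  #####|.  b31=0 t=4,i=4
  ####.|.  b30=0 t=0,i=1
  ###.#|#  b29=1 t=0,i=2
  ###..|.  b28=0 t=2,i=1
  ##.##|#  b27=1 t=0,i=3
  ##.#.|.  b26=0 t=0,i=7
  ##..#|.  b25=0 t=2,i=2
  ##...|#  b24=1 t=1,i=24
  #.###|.  b23=0 t=0,i=4
  #.##.|#  b22=1 t=1,i=5
  #.#.#|#  b21=1 t=0,i=22
  #.#..|#  b20=1 t=0,i=8
  #..##|.  b19=0 t=2,i=3
  #..#.|#  b18=1 t=0,i=10
  #...#|#  b17=1 t=0,i=13
  #....|#  b16=1 t=0,i=17
  .####|.  b15=0 t=0,i=0
  .###.|#  b14=1 t=0,i=5
  .##.#|.  b13=0 t=1,i=3
  .##..|.  b12=0 t=1,i=23
  .#.##|#  b11=1 t=0,i=23
  .#.#.|.  b10=0 t=0,i=21
  .#..#|.  b9=0 t=0,i=9
  .#...|.  b8=0 t=0,i=12
  ..###|.  b7=0 t=2,i=20
  ..##.|.  b6=0 t=1,i=2
  ..#.#|#  b5=1 t=0,i=20
  ..#..|.  b4=0 t=0,i=11
  ...##|#  b3=1 t=1,i=1
  ...#.|.  b2=0 t=0,i=14
  ....#|#  b1=1 t=0,i=18
  .....|#  b0=1 t=3,i=3
  bits 00101001011101110100100000101011 = 695683115

695683115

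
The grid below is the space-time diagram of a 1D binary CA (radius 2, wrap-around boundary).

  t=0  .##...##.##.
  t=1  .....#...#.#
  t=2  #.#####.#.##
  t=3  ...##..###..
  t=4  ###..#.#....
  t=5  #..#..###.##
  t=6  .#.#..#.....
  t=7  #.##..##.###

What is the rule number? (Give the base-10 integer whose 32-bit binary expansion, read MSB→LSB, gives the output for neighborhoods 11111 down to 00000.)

  ##### -> #   bit 31 = 1  t=2,i=4
  ####. -> .   bit 30 = 0  t=2,i=5
  ###.# -> .   bit 29 = 0  t=2,i=0
  ###.. -> .   bit 28 = 0  t=3,i=9
  ##.## -> .   bit 27 = 0  t=0,i=8
  ##.#. -> #   bit 26 = 1  t=2,i=7
  ##..# -> #   bit 25 = 1  t=0,i=11
  ##... -> .   bit 24 = 0  t=0,i=3
  #.### -> .   bit 23 = 0  t=2,i=2
  #.##. -> #   bit 22 = 1  t=0,i=9
  #.#.# -> #   bit 21 = 1  t=2,i=8
  #.#.. -> #   bit 20 = 1  t=1,i=11
  #..## -> .   bit 19 = 0  t=0,i=0
  #..#. -> .   bit 18 = 0  t=4,i=4
  #...# -> .   bit 17 = 0  t=0,i=4
  #.... -> .   bit 16 = 0  t=1,i=1
  .#### -> #   bit 15 = 1  t=2,i=3
  .###. -> .   bit 14 = 0  t=2,i=11
  .##.# -> .   bit 13 = 0  t=0,i=7
  .##.. -> .   bit 12 = 0  t=0,i=2
  .#.## -> #   bit 11 = 1  t=2,i=9
  .#.#. -> #   bit 10 = 1  t=1,i=10
  .#..# -> .   bit 9 = 0  t=5,i=4
  .#... -> #   bit 8 = 1  t=1,i=0
  ..### -> #   bit 7 = 1  t=3,i=7
  ..##. -> .   bit 6 = 0  t=0,i=1
  ..#.# -> .   bit 5 = 0  t=1,i=9
  ..#.. -> #   bit 4 = 1  t=1,i=5
  ...## -> #   bit 3 = 1  t=0,i=5
  ...#. -> #   bit 2 = 1  t=1,i=4
  ....# -> #   bit 1 = 1  t=1,i=3
  ..... -> #   bit 0 = 1  t=1,i=2
  bits 10000110011100001000110110011111 = 2255523231

2255523231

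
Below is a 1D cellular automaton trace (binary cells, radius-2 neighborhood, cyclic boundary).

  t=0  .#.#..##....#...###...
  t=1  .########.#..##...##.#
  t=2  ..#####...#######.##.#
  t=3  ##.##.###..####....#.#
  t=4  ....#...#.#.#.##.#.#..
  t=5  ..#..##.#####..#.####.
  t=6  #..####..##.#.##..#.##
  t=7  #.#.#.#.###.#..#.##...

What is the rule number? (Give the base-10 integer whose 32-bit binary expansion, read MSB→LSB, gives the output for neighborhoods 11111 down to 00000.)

  ##### -> #   bit 31 = 1  t=1,i=3
  ####. -> .   bit 30 = 0  t=1,i=7
  ###.# -> .   bit 29 = 0  t=1,i=8
  ###.. -> #   bit 28 = 1  t=0,i=18
  ##.## -> .   bit 27 = 0  t=2,i=17
  ##.#. -> .   bit 26 = 0  t=1,i=9
  ##..# -> .   bit 25 = 0  t=3,i=9
  ##... -> #   bit 24 = 1  t=0,i=8
  #.### -> .   bit 23 = 0  t=1,i=1
  #.##. -> .   bit 22 = 0  t=2,i=18
  #.#.# -> #   bit 21 = 1  t=1,i=21
  #.#.. -> #   bit 20 = 1  t=0,i=3
  #..## -> #   bit 19 = 1  t=0,i=5
  #..#. -> #   bit 18 = 1  t=5,i=14
  #...# -> #   bit 17 = 1  t=0,i=14
  #.... -> .   bit 16 = 0  t=0,i=9
  .#### -> #   bit 15 = 1  t=1,i=2
  .###. -> .   bit 14 = 0  t=0,i=17
  .##.# -> #   bit 13 = 1  t=1,i=19
  .##.. -> #   bit 12 = 1  t=0,i=7
  .#.## -> .   bit 11 = 0  t=1,i=0
  .#.#. -> #   bit 10 = 1  t=0,i=2
  .#..# -> #   bit 9 = 1  t=0,i=4
  .#... -> #   bit 8 = 1  t=0,i=13
  ..### -> .   bit 7 = 0  t=0,i=16
  ..##. -> #   bit 6 = 1  t=0,i=6
  ..#.# -> #   bit 5 = 1  t=0,i=1
  ..#.. -> .   bit 4 = 0  t=0,i=12
  ...## -> .   bit 3 = 0  t=0,i=15
  ...#. -> .   bit 2 = 0  t=0,i=0
  ....# -> #   bit 1 = 1  t=0,i=10
  ..... -> .   bit 0 = 0  t=4,i=0
  bits 10010001001111101011011101100010 = 2436806498

2436806498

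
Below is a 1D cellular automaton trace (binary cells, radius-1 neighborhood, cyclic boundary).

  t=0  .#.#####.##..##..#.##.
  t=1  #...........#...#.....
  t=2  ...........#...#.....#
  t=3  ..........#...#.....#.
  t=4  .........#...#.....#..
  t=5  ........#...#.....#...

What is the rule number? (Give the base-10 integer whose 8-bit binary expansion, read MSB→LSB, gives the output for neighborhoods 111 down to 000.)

  [7] ### => .  t=0,i=4
  [6] ##. => .  t=0,i=7
  [5] #.# => .  t=0,i=2
  [4] #.. => .  t=0,i=11
  [3] .## => .  t=0,i=3
  [2] .#. => .  t=0,i=1
  [1] ..# => #  t=0,i=0
  [0] ... => .  t=1,i=2
  bits 00000010 = 2

2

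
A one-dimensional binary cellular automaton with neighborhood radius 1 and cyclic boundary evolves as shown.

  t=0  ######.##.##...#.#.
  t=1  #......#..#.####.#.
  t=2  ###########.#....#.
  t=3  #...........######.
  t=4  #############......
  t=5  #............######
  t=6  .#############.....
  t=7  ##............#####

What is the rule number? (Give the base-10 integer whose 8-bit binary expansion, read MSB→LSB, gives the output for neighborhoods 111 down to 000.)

  nb ###: next=.  (t=0,i=1, bit7=0)
  nb ##.: next=.  (t=0,i=5, bit6=0)
  nb #.#: next=.  (t=0,i=6, bit5=0)
  nb #..: next=#  (t=0,i=12, bit4=1)
  nb .##: next=#  (t=0,i=0, bit3=1)
  nb .#.: next=#  (t=0,i=15, bit2=1)
  nb ..#: next=#  (t=0,i=14, bit1=1)
  nb ...: next=#  (t=0,i=13, bit0=1)
  bits 00011111 = 31

31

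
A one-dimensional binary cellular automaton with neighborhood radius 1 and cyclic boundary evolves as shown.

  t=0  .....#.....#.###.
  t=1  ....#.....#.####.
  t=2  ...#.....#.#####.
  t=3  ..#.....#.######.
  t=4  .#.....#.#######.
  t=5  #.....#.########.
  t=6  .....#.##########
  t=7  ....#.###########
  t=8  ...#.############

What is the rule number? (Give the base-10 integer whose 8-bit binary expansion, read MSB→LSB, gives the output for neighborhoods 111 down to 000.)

  nb ###: next=#  (t=0,i=14, bit7=1)
  nb ##.: next=#  (t=0,i=15, bit6=1)
  nb #.#: next=#  (t=0,i=12, bit5=1)
  nb #..: next=.  (t=0,i=6, bit4=0)
  nb .##: next=#  (t=0,i=13, bit3=1)
  nb .#.: next=.  (t=0,i=5, bit2=0)
  nb ..#: next=#  (t=0,i=4, bit1=1)
  nb ...: next=.  (t=0,i=0, bit0=0)
  bits 11101010 = 234

234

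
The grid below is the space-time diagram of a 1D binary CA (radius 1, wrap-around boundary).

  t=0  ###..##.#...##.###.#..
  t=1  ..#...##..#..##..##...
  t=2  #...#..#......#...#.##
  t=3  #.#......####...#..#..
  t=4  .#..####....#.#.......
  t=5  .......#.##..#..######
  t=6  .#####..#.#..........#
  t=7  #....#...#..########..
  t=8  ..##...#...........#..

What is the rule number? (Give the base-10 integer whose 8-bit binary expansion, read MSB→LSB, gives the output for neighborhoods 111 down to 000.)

97

  nb ###: next=.  (t=0,i=1, bit7=0)
  nb ##.: next=#  (t=0,i=2, bit6=1)
  nb #.#: next=#  (t=0,i=7, bit5=1)
  nb #..: next=.  (t=0,i=3, bit4=0)
  nb .##: next=.  (t=0,i=0, bit3=0)
  nb .#.: next=.  (t=0,i=8, bit2=0)
  nb ..#: next=.  (t=0,i=4, bit1=0)
  nb ...: next=#  (t=0,i=10, bit0=1)
  bits 01100001 = 97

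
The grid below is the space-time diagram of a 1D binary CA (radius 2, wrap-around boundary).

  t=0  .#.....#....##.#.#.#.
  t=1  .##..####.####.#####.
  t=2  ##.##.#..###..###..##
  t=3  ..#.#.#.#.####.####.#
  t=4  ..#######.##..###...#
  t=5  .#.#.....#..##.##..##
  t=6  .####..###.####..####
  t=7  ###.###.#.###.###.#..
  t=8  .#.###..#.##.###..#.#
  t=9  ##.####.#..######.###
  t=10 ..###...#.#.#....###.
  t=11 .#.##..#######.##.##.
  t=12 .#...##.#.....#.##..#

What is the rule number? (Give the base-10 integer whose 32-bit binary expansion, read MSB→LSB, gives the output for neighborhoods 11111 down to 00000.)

  #####|.  b31=0 t=1,i=17
  ####.|.  b30=0 t=1,i=7
  ###.#|.  b29=0 t=1,i=8
  ###..|#  b28=1 t=1,i=19
  ##.##|#  b27=1 t=1,i=9
  ##.#.|.  b26=0 t=0,i=14
  ##..#|#  b25=1 t=1,i=3
  ##...|.  b24=0 t=4,i=17
  #.###|#  b23=1 t=1,i=10
  #.##.|.  b22=0 t=2,i=3
  #.#.#|#  b21=1 t=0,i=15
  #.#..|#  b20=1 t=0,i=19
  #..##|#  b19=1 t=1,i=0
  #..#.|.  b18=0 t=0,i=0
  #...#|.  b17=0 t=4,i=18
  #....|.  b16=0 t=0,i=3
  .####|#  b15=1 t=1,i=6
  .###.|#  b14=1 t=2,i=10
  .##.#|#  b13=1 t=0,i=13
  .##..|.  b12=0 t=1,i=2
  .#.##|.  b11=0 t=3,i=9
  .#.#.|#  b10=1 t=0,i=16
  .#..#|.  b9=0 t=0,i=20
  .#...|#  b8=1 t=0,i=2
  ..###|.  b7=0 t=1,i=5
  ..##.|#  b6=1 t=0,i=12
  ..#.#|#  b5=1 t=3,i=2
  ..#..|#  b4=1 t=0,i=1
  ...##|#  b3=1 t=0,i=11
  ...#.|#  b2=1 t=0,i=6
  ....#|#  b1=1 t=0,i=5
  .....|.  b0=0 t=0,i=4
  bits 00011010101110001110010101111110 = 448324990

448324990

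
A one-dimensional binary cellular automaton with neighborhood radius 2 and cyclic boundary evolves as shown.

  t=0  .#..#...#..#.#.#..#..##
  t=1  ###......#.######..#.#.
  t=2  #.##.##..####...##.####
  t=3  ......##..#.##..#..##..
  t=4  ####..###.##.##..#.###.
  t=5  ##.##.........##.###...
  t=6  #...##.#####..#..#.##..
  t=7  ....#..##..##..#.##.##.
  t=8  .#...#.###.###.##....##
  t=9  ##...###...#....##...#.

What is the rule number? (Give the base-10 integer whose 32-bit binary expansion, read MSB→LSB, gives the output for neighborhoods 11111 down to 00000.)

  #####|.  b31=0 t=1,i=13
  ####.|.  b30=0 t=1,i=15
  ###.#|.  b29=0 t=2,i=0
  ###..|#  b28=1 t=1,i=2
  ##.##|.  b27=0 t=2,i=1
  ##.#.|#  b26=1 t=0,i=0
  ##..#|#  b25=1 t=1,i=17
  ##...|#  b24=1 t=1,i=3
  #.###|#  b23=1 t=1,i=0
  #.##.|.  b22=0 t=2,i=2
  #.#.#|#  b21=1 t=0,i=13
  #.#..|#  b20=1 t=0,i=1
  #..##|.  b19=0 t=0,i=20
  #..#.|.  b18=0 t=0,i=3
  #...#|.  b17=0 t=0,i=6
  #....|.  b16=0 t=1,i=4
  .####|#  b15=1 t=1,i=12
  .###.|.  b14=0 t=1,i=1
  .##.#|.  b13=0 t=0,i=22
  .##..|#  b12=1 t=2,i=6
  .#.##|#  b11=1 t=1,i=10
  .#.#.|#  b10=1 t=0,i=12
  .#..#|#  b9=1 t=0,i=2
  .#...|.  b8=0 t=0,i=5
  ..###|.  b7=0 t=2,i=9
  ..##.|#  b6=1 t=0,i=21
  ..#.#|#  b5=1 t=0,i=11
  ..#..|.  b4=0 t=0,i=4
  ...##|.  b3=0 t=2,i=15
  ...#.|.  b2=0 t=0,i=7
  ....#|.  b1=0 t=1,i=7
  .....|#  b0=1 t=1,i=5
  bits 00010111101100001001111001100001 = 397450849

397450849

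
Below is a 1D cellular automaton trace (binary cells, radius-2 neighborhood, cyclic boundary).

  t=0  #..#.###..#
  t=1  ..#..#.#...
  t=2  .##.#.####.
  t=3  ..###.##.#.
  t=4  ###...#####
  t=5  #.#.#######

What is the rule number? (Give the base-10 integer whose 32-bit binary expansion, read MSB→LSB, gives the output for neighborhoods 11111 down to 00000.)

2499257756

  #####|#  b31=1 t=4,i=0
  ####.|.  b30=0 t=2,i=8
  ###.#|.  b29=0 t=3,i=4
  ###..|#  b28=1 t=0,i=7
  ##.##|.  b27=0 t=3,i=5
  ##.#.|#  b26=1 t=2,i=3
  ##..#|.  b25=0 t=0,i=1
  ##...|.  b24=0 t=4,i=3
  #.###|#  b23=1 t=0,i=5
  #.##.|#  b22=1 t=3,i=6
  #.#.#|#  b21=1 t=2,i=4
  #.#..|#  b20=1 t=1,i=7
  #..##|.  b19=0 t=0,i=9
  #..#.|#  b18=1 t=0,i=2
  #...#|#  b17=1 t=3,i=0
  #....|#  b16=1 t=1,i=9
  .####|#  b15=1 t=2,i=7
  .###.|.  b14=0 t=0,i=6
  .##.#|#  b13=1 t=2,i=2
  .##..|.  b12=0 t=0,i=0
  .#.##|.  b11=0 t=0,i=4
  .#.#.|#  b10=1 t=1,i=6
  .#..#|.  b9=0 t=1,i=3
  .#...|#  b8=1 t=1,i=8
  ..###|#  b7=1 t=3,i=2
  ..##.|.  b6=0 t=0,i=10
  ..#.#|.  b5=0 t=0,i=3
  ..#..|#  b4=1 t=1,i=2
  ...##|#  b3=1 t=3,i=1
  ...#.|#  b2=1 t=1,i=1
  ....#|.  b1=0 t=1,i=0
  .....|.  b0=0 t=1,i=10
  bits 10010100111101111010010110011100 = 2499257756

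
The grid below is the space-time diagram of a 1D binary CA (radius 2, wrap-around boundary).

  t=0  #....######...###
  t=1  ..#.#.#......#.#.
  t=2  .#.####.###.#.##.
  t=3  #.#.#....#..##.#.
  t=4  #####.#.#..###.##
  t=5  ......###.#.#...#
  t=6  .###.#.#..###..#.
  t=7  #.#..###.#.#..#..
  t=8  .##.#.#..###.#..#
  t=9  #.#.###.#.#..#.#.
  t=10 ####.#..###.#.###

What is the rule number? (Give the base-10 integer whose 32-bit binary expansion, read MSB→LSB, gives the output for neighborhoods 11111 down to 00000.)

4062285

  nb #####: next=.  (t=0,i=7, bit31=0)
  nb ####.: next=.  (t=0,i=9, bit30=0)
  nb ###.#: next=.  (t=2,i=6, bit29=0)
  nb ###..: next=.  (t=0,i=0, bit28=0)
  nb ##.##: next=.  (t=2,i=7, bit27=0)
  nb ##.#.: next=.  (t=2,i=11, bit26=0)
  nb ##..#: next=.  (t=2,i=16, bit25=0)
  nb ##...: next=.  (t=0,i=1, bit24=0)
  nb #.###: next=.  (t=2,i=3, bit23=0)
  nb #.##.: next=.  (t=2,i=14, bit22=0)
  nb #.#.#: next=#  (t=1,i=4, bit21=1)
  nb #.#..: next=#  (t=1,i=6, bit20=1)
  nb #..##: next=#  (t=3,i=11, bit19=1)
  nb #..#.: next=#  (t=2,i=0, bit18=1)
  nb #...#: next=.  (t=0,i=12, bit17=0)
  nb #....: next=#  (t=0,i=2, bit16=1)
  nb .####: next=#  (t=0,i=6, bit15=1)
  nb .###.: next=#  (t=2,i=9, bit14=1)
  nb .##.#: next=#  (t=3,i=13, bit13=1)
  nb .##..: next=#  (t=2,i=15, bit12=1)
  nb .#.##: next=#  (t=2,i=2, bit11=1)
  nb .#.#.: next=#  (t=1,i=3, bit10=1)
  nb .#..#: next=.  (t=3,i=10, bit9=0)
  nb .#...: next=.  (t=1,i=7, bit8=0)
  nb ..###: next=.  (t=0,i=5, bit7=0)
  nb ..##.: next=#  (t=3,i=12, bit6=1)
  nb ..#.#: next=.  (t=1,i=2, bit5=0)
  nb ..#..: next=.  (t=3,i=9, bit4=0)
  nb ...##: next=#  (t=0,i=4, bit3=1)
  nb ...#.: next=#  (t=1,i=1, bit2=1)
  nb ....#: next=.  (t=0,i=3, bit1=0)
  nb .....: next=#  (t=1,i=9, bit0=1)
  bits 00000000001111011111110001001101 = 4062285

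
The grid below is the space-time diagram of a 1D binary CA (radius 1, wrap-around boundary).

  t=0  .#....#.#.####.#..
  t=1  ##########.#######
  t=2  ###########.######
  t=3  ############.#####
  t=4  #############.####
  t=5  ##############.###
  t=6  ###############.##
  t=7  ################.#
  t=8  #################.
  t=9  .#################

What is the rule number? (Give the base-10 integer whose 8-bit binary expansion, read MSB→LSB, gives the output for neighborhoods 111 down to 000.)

  nb ###: next=#  (t=0,i=11, bit7=1)
  nb ##.: next=#  (t=0,i=13, bit6=1)
  nb #.#: next=#  (t=0,i=7, bit5=1)
  nb #..: next=#  (t=0,i=2, bit4=1)
  nb .##: next=.  (t=0,i=10, bit3=0)
  nb .#.: next=#  (t=0,i=1, bit2=1)
  nb ..#: next=#  (t=0,i=0, bit1=1)
  nb ...: next=#  (t=0,i=3, bit0=1)
  bits 11110111 = 247

247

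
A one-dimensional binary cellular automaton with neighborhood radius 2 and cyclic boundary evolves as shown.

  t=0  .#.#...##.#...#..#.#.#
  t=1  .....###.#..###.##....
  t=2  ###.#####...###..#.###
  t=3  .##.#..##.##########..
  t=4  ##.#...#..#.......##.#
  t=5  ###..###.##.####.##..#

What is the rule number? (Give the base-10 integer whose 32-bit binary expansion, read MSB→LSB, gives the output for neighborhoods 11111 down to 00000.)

  [31] ##### => .  t=2,i=0
  [30] ####. => #  t=2,i=1
  [29] ###.# => #  t=1,i=7
  [28] ###.. => #  t=2,i=8
  [27] ##.## => .  t=1,i=15
  [26] ##.#. => #  t=0,i=9
  [25] ##..# => #  t=2,i=15
  [24] ##... => .  t=1,i=18
  [23] #.### => #  t=2,i=4
  [22] #.##. => .  t=1,i=16
  [21] #.#.# => .  t=0,i=1
  [20] #.#.. => .  t=0,i=3
  [19] #..## => .  t=1,i=11
  [18] #..#. => #  t=0,i=16
  [17] #...# => #  t=0,i=5
  [16] #.... => #  t=1,i=19
  [15] .#### => .  t=2,i=5
  [14] .###. => #  t=1,i=6
  [13] .##.# => .  t=0,i=8
  [12] .##.. => #  t=1,i=17
  [11] .#.## => #  t=2,i=18
  [10] .#.#. => .  t=0,i=0
  [9] .#..# => .  t=0,i=15
  [8] .#... => .  t=0,i=4
  [7] ..### => #  t=1,i=5
  [6] ..##. => #  t=0,i=7
  [5] ..#.# => #  t=0,i=17
  [4] ..#.. => #  t=0,i=14
  [3] ...## => #  t=0,i=6
  [2] ...#. => #  t=0,i=13
  [1] ....# => .  t=1,i=3
  [0] ..... => #  t=1,i=0
  bits 01110110100001110101100011111101 = 1988581629

1988581629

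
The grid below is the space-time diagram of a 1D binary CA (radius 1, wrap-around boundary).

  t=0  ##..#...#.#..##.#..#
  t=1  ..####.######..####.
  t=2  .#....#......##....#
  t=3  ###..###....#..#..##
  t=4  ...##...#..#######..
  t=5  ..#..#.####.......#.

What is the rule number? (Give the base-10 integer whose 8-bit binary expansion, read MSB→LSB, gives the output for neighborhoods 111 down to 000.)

54

  ### -> .   bit 7 = 0  t=0,i=0
  ##. -> .   bit 6 = 0  t=0,i=1
  #.# -> #   bit 5 = 1  t=0,i=9
  #.. -> #   bit 4 = 1  t=0,i=2
  .## -> .   bit 3 = 0  t=0,i=13
  .#. -> #   bit 2 = 1  t=0,i=4
  ..# -> #   bit 1 = 1  t=0,i=3
  ... -> .   bit 0 = 0  t=0,i=6
  bits 00110110 = 54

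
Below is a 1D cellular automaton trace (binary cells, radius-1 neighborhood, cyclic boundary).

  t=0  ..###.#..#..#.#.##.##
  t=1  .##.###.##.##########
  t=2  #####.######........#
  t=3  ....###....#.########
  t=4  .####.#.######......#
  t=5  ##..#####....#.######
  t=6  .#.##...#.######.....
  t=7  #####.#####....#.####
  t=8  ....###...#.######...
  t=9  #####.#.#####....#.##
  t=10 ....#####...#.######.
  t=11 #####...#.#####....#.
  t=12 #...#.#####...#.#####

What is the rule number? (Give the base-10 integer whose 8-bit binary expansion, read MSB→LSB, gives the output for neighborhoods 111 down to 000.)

111

  ### -> .   bit 7 = 0  t=0,i=3
  ##. -> #   bit 6 = 1  t=0,i=4
  #.# -> #   bit 5 = 1  t=0,i=5
  #.. -> .   bit 4 = 0  t=0,i=0
  .## -> #   bit 3 = 1  t=0,i=2
  .#. -> #   bit 2 = 1  t=0,i=6
  ..# -> #   bit 1 = 1  t=0,i=1
  ... -> #   bit 0 = 1  t=2,i=13
  bits 01101111 = 111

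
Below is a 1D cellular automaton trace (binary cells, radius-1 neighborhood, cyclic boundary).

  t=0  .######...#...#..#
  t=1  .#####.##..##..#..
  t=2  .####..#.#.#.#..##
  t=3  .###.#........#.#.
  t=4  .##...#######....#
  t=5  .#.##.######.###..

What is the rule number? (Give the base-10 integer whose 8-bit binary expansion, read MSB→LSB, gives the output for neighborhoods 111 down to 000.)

153

  ### -> #   bit 7 = 1  t=0,i=2
  ##. -> .   bit 6 = 0  t=0,i=6
  #.# -> .   bit 5 = 0  t=0,i=0
  #.. -> #   bit 4 = 1  t=0,i=7
  .## -> #   bit 3 = 1  t=0,i=1
  .#. -> .   bit 2 = 0  t=0,i=10
  ..# -> .   bit 1 = 0  t=0,i=9
  ... -> #   bit 0 = 1  t=0,i=8
  bits 10011001 = 153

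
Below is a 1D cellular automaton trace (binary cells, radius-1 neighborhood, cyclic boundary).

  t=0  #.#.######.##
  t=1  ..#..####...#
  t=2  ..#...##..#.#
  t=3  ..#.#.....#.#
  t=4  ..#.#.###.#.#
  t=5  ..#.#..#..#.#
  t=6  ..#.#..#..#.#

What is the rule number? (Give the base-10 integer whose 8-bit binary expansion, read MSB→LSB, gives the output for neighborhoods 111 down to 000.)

133

  nb ###: next=#  (t=0,i=5, bit7=1)
  nb ##.: next=.  (t=0,i=0, bit6=0)
  nb #.#: next=.  (t=0,i=1, bit5=0)
  nb #..: next=.  (t=1,i=0, bit4=0)
  nb .##: next=.  (t=0,i=4, bit3=0)
  nb .#.: next=#  (t=0,i=2, bit2=1)
  nb ..#: next=.  (t=1,i=1, bit1=0)
  nb ...: next=#  (t=1,i=10, bit0=1)
  bits 10000101 = 133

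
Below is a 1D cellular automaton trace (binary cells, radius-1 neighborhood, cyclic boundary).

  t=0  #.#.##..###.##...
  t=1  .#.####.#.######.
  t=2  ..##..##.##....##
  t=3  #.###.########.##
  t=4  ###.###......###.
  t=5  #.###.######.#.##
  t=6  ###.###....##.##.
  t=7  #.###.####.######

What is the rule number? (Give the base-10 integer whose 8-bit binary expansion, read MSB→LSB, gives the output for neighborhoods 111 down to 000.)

121

  ### -> .   bit 7 = 0  t=0,i=9
  ##. -> #   bit 6 = 1  t=0,i=5
  #.# -> #   bit 5 = 1  t=0,i=1
  #.. -> #   bit 4 = 1  t=0,i=6
  .## -> #   bit 3 = 1  t=0,i=4
  .#. -> .   bit 2 = 0  t=0,i=0
  ..# -> .   bit 1 = 0  t=0,i=7
  ... -> #   bit 0 = 1  t=0,i=15
  bits 01111001 = 121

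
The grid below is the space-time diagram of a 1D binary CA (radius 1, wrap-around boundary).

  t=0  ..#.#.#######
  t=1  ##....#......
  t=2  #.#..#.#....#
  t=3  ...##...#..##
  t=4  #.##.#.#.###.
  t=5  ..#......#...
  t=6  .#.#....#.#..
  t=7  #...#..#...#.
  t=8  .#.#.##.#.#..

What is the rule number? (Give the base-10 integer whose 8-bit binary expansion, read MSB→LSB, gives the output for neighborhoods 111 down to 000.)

26

  ### -> .   bit 7 = 0  t=0,i=7
  ##. -> .   bit 6 = 0  t=0,i=12
  #.# -> .   bit 5 = 0  t=0,i=3
  #.. -> #   bit 4 = 1  t=0,i=0
  .## -> #   bit 3 = 1  t=0,i=6
  .#. -> .   bit 2 = 0  t=0,i=2
  ..# -> #   bit 1 = 1  t=0,i=1
  ... -> .   bit 0 = 0  t=1,i=3
  bits 00011010 = 26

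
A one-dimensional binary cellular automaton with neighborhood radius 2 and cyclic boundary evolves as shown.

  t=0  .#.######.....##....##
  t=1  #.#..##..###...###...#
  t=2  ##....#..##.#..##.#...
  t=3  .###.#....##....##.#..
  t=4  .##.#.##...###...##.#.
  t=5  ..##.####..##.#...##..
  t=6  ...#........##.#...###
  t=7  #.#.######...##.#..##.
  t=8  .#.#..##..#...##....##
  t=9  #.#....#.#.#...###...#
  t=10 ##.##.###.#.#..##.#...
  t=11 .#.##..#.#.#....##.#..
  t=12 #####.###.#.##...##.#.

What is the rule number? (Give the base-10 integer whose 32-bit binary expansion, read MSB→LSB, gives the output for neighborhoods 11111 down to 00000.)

2235923877

  #####|#  b31=1 t=0,i=5
  ####.|.  b30=0 t=0,i=7
  ###.#|.  b29=0 t=3,i=3
  ###..|.  b28=0 t=0,i=8
  ##.##|.  b27=0 t=5,i=4
  ##.#.|#  b26=1 t=0,i=0
  ##..#|.  b25=0 t=1,i=7
  ##...|#  b24=1 t=0,i=9
  #.###|.  b23=0 t=0,i=3
  #.##.|#  b22=1 t=4,i=6
  #.#.#|.  b21=0 t=0,i=1
  #.#..|.  b20=0 t=1,i=2
  #..##|.  b19=0 t=1,i=4
  #..#.|#  b18=1 t=8,i=9
  #...#|.  b17=0 t=1,i=13
  #....|#  b16=1 t=0,i=10
  .####|.  b15=0 t=0,i=4
  .###.|#  b14=1 t=1,i=10
  .##.#|#  b13=1 t=0,i=21
  .##..|#  b12=1 t=0,i=15
  .#.##|#  b11=1 t=0,i=2
  .#.#.|#  b10=1 t=7,i=1
  .#..#|.  b9=0 t=1,i=3
  .#...|#  b8=1 t=2,i=19
  ..###|#  b7=1 t=1,i=9
  ..##.|.  b6=0 t=0,i=14
  ..#.#|#  b5=1 t=9,i=7
  ..#..|.  b4=0 t=2,i=6
  ...##|.  b3=0 t=0,i=13
  ...#.|#  b2=1 t=2,i=5
  ....#|.  b1=0 t=0,i=12
  .....|#  b0=1 t=0,i=11
  bits 10000101010001010111110110100101 = 2235923877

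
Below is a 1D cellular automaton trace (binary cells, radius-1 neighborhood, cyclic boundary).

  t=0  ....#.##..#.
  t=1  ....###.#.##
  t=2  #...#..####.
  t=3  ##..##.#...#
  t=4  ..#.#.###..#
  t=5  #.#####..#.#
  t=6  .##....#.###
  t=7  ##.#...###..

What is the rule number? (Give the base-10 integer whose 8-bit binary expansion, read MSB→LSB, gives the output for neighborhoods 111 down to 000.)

60

  [7] ### => .  t=1,i=5
  [6] ##. => .  t=0,i=7
  [5] #.# => #  t=0,i=5
  [4] #.. => #  t=0,i=8
  [3] .## => #  t=0,i=6
  [2] .#. => #  t=0,i=4
  [1] ..# => .  t=0,i=3
  [0] ... => .  t=0,i=0
  bits 00111100 = 60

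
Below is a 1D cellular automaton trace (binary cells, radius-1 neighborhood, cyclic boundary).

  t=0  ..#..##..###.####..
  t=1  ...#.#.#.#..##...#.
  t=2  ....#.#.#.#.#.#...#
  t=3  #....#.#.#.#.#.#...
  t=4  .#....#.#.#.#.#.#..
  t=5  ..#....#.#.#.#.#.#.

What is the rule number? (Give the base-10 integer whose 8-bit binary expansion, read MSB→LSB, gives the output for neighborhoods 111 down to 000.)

  [7] ### => .  t=0,i=10
  [6] ##. => .  t=0,i=6
  [5] #.# => #  t=0,i=12
  [4] #.. => #  t=0,i=3
  [3] .## => #  t=0,i=5
  [2] .#. => .  t=0,i=2
  [1] ..# => .  t=0,i=1
  [0] ... => .  t=0,i=0
  bits 00111000 = 56

56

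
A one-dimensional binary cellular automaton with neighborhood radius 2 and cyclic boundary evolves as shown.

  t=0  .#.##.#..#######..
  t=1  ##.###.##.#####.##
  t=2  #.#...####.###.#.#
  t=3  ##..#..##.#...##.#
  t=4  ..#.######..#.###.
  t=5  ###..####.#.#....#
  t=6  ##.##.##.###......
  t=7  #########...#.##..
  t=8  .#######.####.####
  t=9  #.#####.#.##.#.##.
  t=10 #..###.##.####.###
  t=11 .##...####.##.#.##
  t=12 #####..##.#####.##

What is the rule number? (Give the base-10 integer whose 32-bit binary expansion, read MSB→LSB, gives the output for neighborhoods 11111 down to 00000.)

  [31] ##### => #  t=0,i=11
  [30] ####. => #  t=0,i=14
  [29] ###.# => .  t=1,i=1
  [28] ###.. => .  t=0,i=15
  [27] ##.## => #  t=1,i=2
  [26] ##.#. => #  t=0,i=5
  [25] ##..# => #  t=3,i=2
  [24] ##... => #  t=0,i=16
  [23] #.### => .  t=1,i=3
  [22] #.##. => #  t=0,i=3
  [21] #.#.# => #  t=2,i=15
  [20] #.#.. => .  t=0,i=6
  [19] #..## => #  t=0,i=8
  [18] #..#. => .  t=3,i=3
  [17] #...# => #  t=0,i=17
  [16] #.... => .  t=5,i=14
  [15] .#### => #  t=0,i=10
  [14] .###. => .  t=1,i=4
  [13] .##.# => #  t=0,i=4
  [12] .##.. => #  t=7,i=15
  [11] .#.## => .  t=0,i=2
  [10] .#.#. => #  t=5,i=11
  [9] .#..# => #  t=0,i=7
  [8] .#... => .  t=2,i=3
  [7] ..### => .  t=0,i=9
  [6] ..##. => #  t=3,i=7
  [5] ..#.# => #  t=0,i=1
  [4] ..#.. => #  t=3,i=4
  [3] ...## => .  t=2,i=5
  [2] ...#. => #  t=0,i=0
  [1] ....# => .  t=5,i=15
  [0] ..... => #  t=6,i=14
  bits 11001111011010101011011001110101 = 3479877237

3479877237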